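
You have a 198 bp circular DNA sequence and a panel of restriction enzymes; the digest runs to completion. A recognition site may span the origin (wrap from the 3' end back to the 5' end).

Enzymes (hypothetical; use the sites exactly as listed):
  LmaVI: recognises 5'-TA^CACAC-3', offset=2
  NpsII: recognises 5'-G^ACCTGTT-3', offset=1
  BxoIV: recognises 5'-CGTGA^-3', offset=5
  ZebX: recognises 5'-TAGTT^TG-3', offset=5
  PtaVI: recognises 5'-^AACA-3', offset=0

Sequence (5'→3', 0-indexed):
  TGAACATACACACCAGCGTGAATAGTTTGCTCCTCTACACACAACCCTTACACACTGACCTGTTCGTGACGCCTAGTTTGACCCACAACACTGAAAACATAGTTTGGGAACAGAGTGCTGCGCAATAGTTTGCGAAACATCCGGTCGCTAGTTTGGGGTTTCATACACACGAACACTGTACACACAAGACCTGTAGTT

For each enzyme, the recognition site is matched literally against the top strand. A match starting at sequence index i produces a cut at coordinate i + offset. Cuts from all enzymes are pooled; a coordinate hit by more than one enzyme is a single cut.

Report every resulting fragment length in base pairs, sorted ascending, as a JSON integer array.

Scan for sites:
  LmaVI (TACACAC, off=2): starts [6, 35, 48, 163, 178] → cuts [8, 37, 50, 165, 180]
  NpsII (GACCTGTT, off=1): starts [56] → cuts [57]
  BxoIV (CGTGA, off=5): starts [16, 64] → cuts [21, 69]
  ZebX (TAGTTTG, off=5): starts [22, 73, 99, 125, 148, 193] → cuts [0, 27, 78, 104, 130, 153]
  PtaVI (AACA, off=0): starts [2, 86, 95, 108, 135, 171] → cuts [2, 86, 95, 108, 135, 171]

Pooled cuts: [0, 2, 8, 21, 27, 37, 50, 57, 69, 78, 86, 95, 104, 108, 130, 135, 153, 165, 171, 180]

Fragment lengths:
  0→2: 2 bp
  2→8: 6 bp
  8→21: 13 bp
  21→27: 6 bp
  27→37: 10 bp
  37→50: 13 bp
  50→57: 7 bp
  57→69: 12 bp
  69→78: 9 bp
  78→86: 8 bp
  86→95: 9 bp
  95→104: 9 bp
  104→108: 4 bp
  108→130: 22 bp
  130→135: 5 bp
  135→153: 18 bp
  153→165: 12 bp
  165→171: 6 bp
  171→180: 9 bp
  180→0 (wrap): 198-180+0 = 18 bp

[2,4,5,6,6,6,7,8,9,9,9,9,10,12,12,13,13,18,18,22]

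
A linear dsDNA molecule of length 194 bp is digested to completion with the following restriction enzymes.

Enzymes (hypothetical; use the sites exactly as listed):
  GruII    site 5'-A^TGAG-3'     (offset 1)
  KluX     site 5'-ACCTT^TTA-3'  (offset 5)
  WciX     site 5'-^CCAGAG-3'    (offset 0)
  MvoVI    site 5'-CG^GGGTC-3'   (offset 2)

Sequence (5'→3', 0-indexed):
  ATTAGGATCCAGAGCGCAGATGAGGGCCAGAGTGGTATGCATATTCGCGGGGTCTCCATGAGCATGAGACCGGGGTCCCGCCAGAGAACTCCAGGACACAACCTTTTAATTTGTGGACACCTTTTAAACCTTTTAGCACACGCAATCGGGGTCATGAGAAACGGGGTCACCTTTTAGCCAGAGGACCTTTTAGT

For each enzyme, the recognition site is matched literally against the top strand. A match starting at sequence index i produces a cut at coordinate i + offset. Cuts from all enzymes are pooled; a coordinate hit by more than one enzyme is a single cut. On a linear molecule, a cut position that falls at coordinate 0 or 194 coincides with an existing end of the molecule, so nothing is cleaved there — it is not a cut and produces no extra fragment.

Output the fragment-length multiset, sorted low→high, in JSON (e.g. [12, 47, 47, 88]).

[4,5,6,6,6,8,8,8,9,9,9,10,12,12,16,18,23,25]

Scan for sites:
  GruII ATGAG/1: at [19, 57, 63, 153] ⇒ [20, 58, 64, 154]
  KluX ACCTTTTA/5: at [100, 118, 127, 168, 184] ⇒ [105, 123, 132, 173, 189]
  WciX CCAGAG/0: at [8, 26, 80, 177] ⇒ [8, 26, 80, 177]
  MvoVI CGGGGTC/2: at [47, 70, 146, 161] ⇒ [49, 72, 148, 163]

All cut coordinates (distinct, sorted): [8, 20, 26, 49, 58, 64, 72, 80, 105, 123, 132, 148, 154, 163, 173, 177, 189]

Fragment lengths:
  [0,8): 8 bp
  [8,20): 12 bp
  [20,26): 6 bp
  [26,49): 23 bp
  [49,58): 9 bp
  [58,64): 6 bp
  [64,72): 8 bp
  [72,80): 8 bp
  [80,105): 25 bp
  [105,123): 18 bp
  [123,132): 9 bp
  [132,148): 16 bp
  [148,154): 6 bp
  [154,163): 9 bp
  [163,173): 10 bp
  [173,177): 4 bp
  [177,189): 12 bp
  [189,194): 5 bp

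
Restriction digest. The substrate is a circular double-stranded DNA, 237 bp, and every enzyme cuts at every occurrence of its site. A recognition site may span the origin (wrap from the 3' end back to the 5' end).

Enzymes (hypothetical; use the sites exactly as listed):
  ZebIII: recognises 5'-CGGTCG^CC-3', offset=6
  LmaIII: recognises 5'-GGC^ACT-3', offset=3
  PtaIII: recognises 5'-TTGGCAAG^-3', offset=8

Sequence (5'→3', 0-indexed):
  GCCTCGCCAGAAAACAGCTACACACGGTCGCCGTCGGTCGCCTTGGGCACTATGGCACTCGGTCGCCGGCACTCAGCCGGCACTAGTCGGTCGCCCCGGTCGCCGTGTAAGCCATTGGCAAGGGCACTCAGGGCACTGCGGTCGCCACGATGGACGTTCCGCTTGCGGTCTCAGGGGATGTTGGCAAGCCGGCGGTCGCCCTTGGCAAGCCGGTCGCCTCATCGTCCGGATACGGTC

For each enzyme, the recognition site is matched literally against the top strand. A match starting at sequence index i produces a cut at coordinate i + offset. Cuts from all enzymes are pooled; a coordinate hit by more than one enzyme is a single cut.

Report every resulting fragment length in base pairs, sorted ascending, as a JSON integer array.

Per-enzyme occurrences:
  ZebIII CGGTCGCC/6: at [24, 34, 59, 87, 96, 138, 192, 210, 232] ⇒ [1, 30, 40, 65, 93, 102, 144, 198, 216]
  LmaIII GGCACT/3: at [45, 53, 67, 78, 122, 131] ⇒ [48, 56, 70, 81, 125, 134]
  PtaIII TTGGCAAG/8: at [114, 180, 201] ⇒ [122, 188, 209]

All cut coordinates (distinct, sorted): [1, 30, 40, 48, 56, 65, 70, 81, 93, 102, 122, 125, 134, 144, 188, 198, 209, 216]

Fragments:
  1→30: 29 bp
  30→40: 10 bp
  40→48: 8 bp
  48→56: 8 bp
  56→65: 9 bp
  65→70: 5 bp
  70→81: 11 bp
  81→93: 12 bp
  93→102: 9 bp
  102→122: 20 bp
  122→125: 3 bp
  125→134: 9 bp
  134→144: 10 bp
  144→188: 44 bp
  188→198: 10 bp
  198→209: 11 bp
  209→216: 7 bp
  216→1 (wrap): 237-216+1 = 22 bp

[3,5,7,8,8,9,9,9,10,10,10,11,11,12,20,22,29,44]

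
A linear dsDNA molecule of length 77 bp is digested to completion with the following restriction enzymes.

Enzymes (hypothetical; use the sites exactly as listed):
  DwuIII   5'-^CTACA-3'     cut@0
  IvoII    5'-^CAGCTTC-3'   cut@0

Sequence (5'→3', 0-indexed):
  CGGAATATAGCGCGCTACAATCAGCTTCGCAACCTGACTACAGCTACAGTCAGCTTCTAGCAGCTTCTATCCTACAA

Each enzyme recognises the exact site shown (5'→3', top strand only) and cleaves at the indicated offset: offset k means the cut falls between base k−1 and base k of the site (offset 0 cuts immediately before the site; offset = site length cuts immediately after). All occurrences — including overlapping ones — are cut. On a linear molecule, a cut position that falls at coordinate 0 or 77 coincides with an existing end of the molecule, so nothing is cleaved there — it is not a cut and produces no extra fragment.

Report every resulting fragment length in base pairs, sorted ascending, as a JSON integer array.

[6,6,7,7,10,11,14,16]

Site scan:
  DwuIII (CTACA, off=0): starts [14, 37, 43, 71] → cuts [14, 37, 43, 71]
  IvoII (CAGCTTC, off=0): starts [21, 50, 60] → cuts [21, 50, 60]

All cut coordinates (distinct, sorted): [14, 21, 37, 43, 50, 60, 71]

Fragments:
  [0,14): 14 bp
  [14,21): 7 bp
  [21,37): 16 bp
  [37,43): 6 bp
  [43,50): 7 bp
  [50,60): 10 bp
  [60,71): 11 bp
  [71,77): 6 bp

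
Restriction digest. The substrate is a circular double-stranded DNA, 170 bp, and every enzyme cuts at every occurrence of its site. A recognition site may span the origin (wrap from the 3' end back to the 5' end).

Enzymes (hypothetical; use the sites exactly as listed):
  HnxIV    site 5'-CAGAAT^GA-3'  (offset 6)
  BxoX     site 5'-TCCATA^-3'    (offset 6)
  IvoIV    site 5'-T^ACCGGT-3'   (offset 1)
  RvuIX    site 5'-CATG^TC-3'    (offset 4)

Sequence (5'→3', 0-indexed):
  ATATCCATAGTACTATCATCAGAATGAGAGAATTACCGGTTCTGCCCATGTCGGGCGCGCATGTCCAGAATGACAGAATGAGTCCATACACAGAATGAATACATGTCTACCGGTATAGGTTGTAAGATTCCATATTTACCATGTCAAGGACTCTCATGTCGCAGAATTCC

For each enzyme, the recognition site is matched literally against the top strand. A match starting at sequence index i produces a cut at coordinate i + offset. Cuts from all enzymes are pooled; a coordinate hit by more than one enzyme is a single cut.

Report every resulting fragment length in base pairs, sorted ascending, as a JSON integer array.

[3,6,8,8,8,9,9,9,9,13,15,15,16,16,26]

Per-enzyme occurrences:
  HnxIV CAGAATGA/6: at [19, 65, 73, 90] ⇒ [25, 71, 79, 96]
  BxoX TCCATA/6: at [3, 82, 128, 167] ⇒ [3, 9, 88, 134]
  IvoIV TACCGGT/1: at [33, 107] ⇒ [34, 108]
  RvuIX CATGTC/4: at [46, 59, 101, 139, 154] ⇒ [50, 63, 105, 143, 158]

Pooled cuts: [3, 9, 25, 34, 50, 63, 71, 79, 88, 96, 105, 108, 134, 143, 158]

Fragment lengths:
  3→9: 6 bp
  9→25: 16 bp
  25→34: 9 bp
  34→50: 16 bp
  50→63: 13 bp
  63→71: 8 bp
  71→79: 8 bp
  79→88: 9 bp
  88→96: 8 bp
  96→105: 9 bp
  105→108: 3 bp
  108→134: 26 bp
  134→143: 9 bp
  143→158: 15 bp
  158→3 (wrap): 170-158+3 = 15 bp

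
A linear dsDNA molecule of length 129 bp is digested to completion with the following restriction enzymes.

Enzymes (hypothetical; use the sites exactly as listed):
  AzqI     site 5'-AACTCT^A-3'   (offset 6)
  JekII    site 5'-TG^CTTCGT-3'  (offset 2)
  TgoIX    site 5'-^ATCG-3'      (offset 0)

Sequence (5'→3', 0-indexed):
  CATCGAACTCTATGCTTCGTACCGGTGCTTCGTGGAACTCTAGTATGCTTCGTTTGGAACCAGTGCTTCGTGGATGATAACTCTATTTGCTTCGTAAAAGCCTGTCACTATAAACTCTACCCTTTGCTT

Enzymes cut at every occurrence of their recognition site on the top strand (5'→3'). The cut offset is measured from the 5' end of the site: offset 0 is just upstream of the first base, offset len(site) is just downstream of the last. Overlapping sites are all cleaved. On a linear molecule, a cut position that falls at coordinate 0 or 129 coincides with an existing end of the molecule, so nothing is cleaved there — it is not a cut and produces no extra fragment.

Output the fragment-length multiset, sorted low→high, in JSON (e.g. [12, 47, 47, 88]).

[1,3,5,6,10,11,13,14,18,19,29]

Per-enzyme occurrences:
  AzqI AACTCTA/6: at [5, 35, 78, 112] ⇒ [11, 41, 84, 118]
  JekII TGCTTCGT/2: at [12, 25, 45, 63, 87] ⇒ [14, 27, 47, 65, 89]
  TgoIX ATCG/0: at [1] ⇒ [1]

All cut coordinates (distinct, sorted): [1, 11, 14, 27, 41, 47, 65, 84, 89, 118]

Fragment lengths:
  [0,1): 1 bp
  [1,11): 10 bp
  [11,14): 3 bp
  [14,27): 13 bp
  [27,41): 14 bp
  [41,47): 6 bp
  [47,65): 18 bp
  [65,84): 19 bp
  [84,89): 5 bp
  [89,118): 29 bp
  [118,129): 11 bp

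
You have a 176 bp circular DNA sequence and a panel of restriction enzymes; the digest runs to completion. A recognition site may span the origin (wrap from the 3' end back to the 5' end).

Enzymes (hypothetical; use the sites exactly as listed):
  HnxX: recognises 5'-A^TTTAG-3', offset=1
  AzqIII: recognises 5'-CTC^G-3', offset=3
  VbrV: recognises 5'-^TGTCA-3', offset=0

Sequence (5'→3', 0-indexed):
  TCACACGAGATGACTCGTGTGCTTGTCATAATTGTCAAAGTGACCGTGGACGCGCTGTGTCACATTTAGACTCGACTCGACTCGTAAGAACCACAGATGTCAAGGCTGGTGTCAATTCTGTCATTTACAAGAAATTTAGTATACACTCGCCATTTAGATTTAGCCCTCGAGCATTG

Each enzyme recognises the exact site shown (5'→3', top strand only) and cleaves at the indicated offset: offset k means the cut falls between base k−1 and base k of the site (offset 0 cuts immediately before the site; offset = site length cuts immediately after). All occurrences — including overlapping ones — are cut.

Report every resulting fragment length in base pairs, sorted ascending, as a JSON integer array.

Per-enzyme occurrences:
  HnxX (ATTTAG, off=1): starts [63, 133, 151, 157] → cuts [64, 134, 152, 158]
  AzqIII (CTCG, off=3): starts [13, 70, 75, 80, 145, 165] → cuts [16, 73, 78, 83, 148, 168]
  VbrV (TGTCA, off=0): starts [23, 32, 57, 97, 109, 118, 174] → cuts [23, 32, 57, 97, 109, 118, 174]

Pooled cuts: [16, 23, 32, 57, 64, 73, 78, 83, 97, 109, 118, 134, 148, 152, 158, 168, 174]

Fragment lengths:
  16→23: 7 bp
  23→32: 9 bp
  32→57: 25 bp
  57→64: 7 bp
  64→73: 9 bp
  73→78: 5 bp
  78→83: 5 bp
  83→97: 14 bp
  97→109: 12 bp
  109→118: 9 bp
  118→134: 16 bp
  134→148: 14 bp
  148→152: 4 bp
  152→158: 6 bp
  158→168: 10 bp
  168→174: 6 bp
  174→16 (wrap): 176-174+16 = 18 bp

[4,5,5,6,6,7,7,9,9,9,10,12,14,14,16,18,25]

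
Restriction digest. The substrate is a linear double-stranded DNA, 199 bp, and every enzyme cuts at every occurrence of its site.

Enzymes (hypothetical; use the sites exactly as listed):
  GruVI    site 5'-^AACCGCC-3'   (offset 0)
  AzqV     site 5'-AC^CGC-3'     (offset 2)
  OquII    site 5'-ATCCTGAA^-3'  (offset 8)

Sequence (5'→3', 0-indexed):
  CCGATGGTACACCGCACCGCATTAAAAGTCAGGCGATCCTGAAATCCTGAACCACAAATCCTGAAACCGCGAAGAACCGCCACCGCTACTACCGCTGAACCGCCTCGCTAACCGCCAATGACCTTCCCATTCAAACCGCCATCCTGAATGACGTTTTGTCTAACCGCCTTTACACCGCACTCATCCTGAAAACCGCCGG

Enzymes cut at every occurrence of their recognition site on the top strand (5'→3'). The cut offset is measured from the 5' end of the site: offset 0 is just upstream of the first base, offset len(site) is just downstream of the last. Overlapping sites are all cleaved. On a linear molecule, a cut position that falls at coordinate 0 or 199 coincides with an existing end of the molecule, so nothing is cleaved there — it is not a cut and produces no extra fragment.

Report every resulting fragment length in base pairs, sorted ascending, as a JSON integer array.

[2,3,3,3,3,3,3,5,5,6,6,7,8,9,9,11,12,12,13,14,15,21,26]

Per-enzyme occurrences:
  GruVI AACCGCC/0: at [74, 97, 109, 133, 161, 190] ⇒ [74, 97, 109, 133, 161, 190]
  AzqV ACCGC/2: at [10, 15, 65, 75, 81, 90, 98, 110, 134, 162, 173, 191] ⇒ [12, 17, 67, 77, 83, 92, 100, 112, 136, 164, 175, 193]
  OquII ATCCTGAA/8: at [35, 43, 57, 140, 182] ⇒ [43, 51, 65, 148, 190]

All cut coordinates (distinct, sorted): [12, 17, 43, 51, 65, 67, 74, 77, 83, 92, 97, 100, 109, 112, 133, 136, 148, 161, 164, 175, 190, 193]

Fragment lengths:
  [0,12): 12 bp
  [12,17): 5 bp
  [17,43): 26 bp
  [43,51): 8 bp
  [51,65): 14 bp
  [65,67): 2 bp
  [67,74): 7 bp
  [74,77): 3 bp
  [77,83): 6 bp
  [83,92): 9 bp
  [92,97): 5 bp
  [97,100): 3 bp
  [100,109): 9 bp
  [109,112): 3 bp
  [112,133): 21 bp
  [133,136): 3 bp
  [136,148): 12 bp
  [148,161): 13 bp
  [161,164): 3 bp
  [164,175): 11 bp
  [175,190): 15 bp
  [190,193): 3 bp
  [193,199): 6 bp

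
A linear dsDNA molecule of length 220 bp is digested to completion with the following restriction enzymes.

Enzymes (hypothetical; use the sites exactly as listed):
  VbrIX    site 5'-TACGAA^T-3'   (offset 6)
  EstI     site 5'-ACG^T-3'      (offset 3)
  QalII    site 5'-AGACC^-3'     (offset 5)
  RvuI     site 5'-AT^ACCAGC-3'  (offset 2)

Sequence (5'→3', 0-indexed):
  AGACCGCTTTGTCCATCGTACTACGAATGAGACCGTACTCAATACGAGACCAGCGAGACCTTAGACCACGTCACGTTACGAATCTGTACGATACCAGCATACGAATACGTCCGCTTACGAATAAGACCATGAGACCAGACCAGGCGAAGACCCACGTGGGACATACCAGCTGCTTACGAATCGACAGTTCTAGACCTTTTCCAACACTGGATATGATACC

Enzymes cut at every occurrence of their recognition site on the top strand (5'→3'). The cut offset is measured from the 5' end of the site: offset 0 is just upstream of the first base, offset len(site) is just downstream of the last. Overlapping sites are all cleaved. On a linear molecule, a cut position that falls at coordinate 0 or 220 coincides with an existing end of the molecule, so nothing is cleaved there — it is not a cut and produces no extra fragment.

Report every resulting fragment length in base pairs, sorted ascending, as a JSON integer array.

[3,4,4,5,5,5,7,7,7,7,8,8,9,10,11,12,13,16,16,17,22,24]

Scan for sites:
  VbrIX TACGAAT/6: at [21, 76, 99, 115, 174] ⇒ [27, 82, 105, 121, 180]
  EstI ACGT/3: at [67, 72, 106, 153] ⇒ [70, 75, 109, 156]
  QalII AGACC/5: at [0, 29, 46, 55, 62, 123, 131, 136, 147, 191] ⇒ [5, 34, 51, 60, 67, 128, 136, 141, 152, 196]
  RvuI ATACCAGC/2: at [90, 162] ⇒ [92, 164]

Pooled cuts: [5, 27, 34, 51, 60, 67, 70, 75, 82, 92, 105, 109, 121, 128, 136, 141, 152, 156, 164, 180, 196]

Fragment lengths:
  [0,5): 5 bp
  [5,27): 22 bp
  [27,34): 7 bp
  [34,51): 17 bp
  [51,60): 9 bp
  [60,67): 7 bp
  [67,70): 3 bp
  [70,75): 5 bp
  [75,82): 7 bp
  [82,92): 10 bp
  [92,105): 13 bp
  [105,109): 4 bp
  [109,121): 12 bp
  [121,128): 7 bp
  [128,136): 8 bp
  [136,141): 5 bp
  [141,152): 11 bp
  [152,156): 4 bp
  [156,164): 8 bp
  [164,180): 16 bp
  [180,196): 16 bp
  [196,220): 24 bp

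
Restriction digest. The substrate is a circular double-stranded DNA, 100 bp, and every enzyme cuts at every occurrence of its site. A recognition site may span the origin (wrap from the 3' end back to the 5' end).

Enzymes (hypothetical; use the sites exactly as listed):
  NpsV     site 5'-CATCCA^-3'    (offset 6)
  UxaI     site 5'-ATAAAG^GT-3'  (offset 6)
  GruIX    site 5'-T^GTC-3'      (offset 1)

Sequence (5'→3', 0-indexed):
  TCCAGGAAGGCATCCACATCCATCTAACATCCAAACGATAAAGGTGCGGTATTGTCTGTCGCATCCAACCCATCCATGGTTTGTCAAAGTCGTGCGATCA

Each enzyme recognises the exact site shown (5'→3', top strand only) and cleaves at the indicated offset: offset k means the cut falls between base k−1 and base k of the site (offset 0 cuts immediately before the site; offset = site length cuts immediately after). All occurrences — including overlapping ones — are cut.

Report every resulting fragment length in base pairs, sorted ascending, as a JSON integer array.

Scan for sites:
  NpsV (CATCCA, off=6): starts [10, 16, 27, 61, 70, 98] → cuts [4, 16, 22, 33, 67, 76]
  UxaI (ATAAAGGT, off=6): starts [37] → cuts [43]
  GruIX (TGTC, off=1): starts [52, 56, 81] → cuts [53, 57, 82]

All cut coordinates (distinct, sorted): [4, 16, 22, 33, 43, 53, 57, 67, 76, 82]

Fragments:
  4→16: 12 bp
  16→22: 6 bp
  22→33: 11 bp
  33→43: 10 bp
  43→53: 10 bp
  53→57: 4 bp
  57→67: 10 bp
  67→76: 9 bp
  76→82: 6 bp
  82→4 (wrap): 100-82+4 = 22 bp

[4,6,6,9,10,10,10,11,12,22]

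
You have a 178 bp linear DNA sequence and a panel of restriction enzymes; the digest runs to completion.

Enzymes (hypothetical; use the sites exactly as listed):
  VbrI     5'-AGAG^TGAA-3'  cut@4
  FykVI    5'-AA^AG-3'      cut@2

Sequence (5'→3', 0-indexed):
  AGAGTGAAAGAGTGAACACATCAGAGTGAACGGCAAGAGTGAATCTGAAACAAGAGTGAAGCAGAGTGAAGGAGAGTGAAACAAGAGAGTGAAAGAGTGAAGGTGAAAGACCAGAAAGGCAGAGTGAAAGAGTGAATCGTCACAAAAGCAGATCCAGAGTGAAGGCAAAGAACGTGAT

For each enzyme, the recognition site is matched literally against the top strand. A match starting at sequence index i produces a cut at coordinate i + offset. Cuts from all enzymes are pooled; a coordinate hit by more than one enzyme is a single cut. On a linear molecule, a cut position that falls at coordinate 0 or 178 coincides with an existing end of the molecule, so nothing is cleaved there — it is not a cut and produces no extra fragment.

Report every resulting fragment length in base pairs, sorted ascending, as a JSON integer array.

Per-enzyme occurrences:
  VbrI AGAGTGAA/4: at [0, 8, 22, 35, 52, 62, 72, 85, 93, 120, 128, 155] ⇒ [4, 12, 26, 39, 56, 66, 76, 89, 97, 124, 132, 159]
  FykVI AAAG/2: at [6, 91, 105, 114, 126, 144, 166] ⇒ [8, 93, 107, 116, 128, 146, 168]

Pooled cuts: [4, 8, 12, 26, 39, 56, 66, 76, 89, 93, 97, 107, 116, 124, 128, 132, 146, 159, 168]

Fragments:
  [0,4): 4 bp
  [4,8): 4 bp
  [8,12): 4 bp
  [12,26): 14 bp
  [26,39): 13 bp
  [39,56): 17 bp
  [56,66): 10 bp
  [66,76): 10 bp
  [76,89): 13 bp
  [89,93): 4 bp
  [93,97): 4 bp
  [97,107): 10 bp
  [107,116): 9 bp
  [116,124): 8 bp
  [124,128): 4 bp
  [128,132): 4 bp
  [132,146): 14 bp
  [146,159): 13 bp
  [159,168): 9 bp
  [168,178): 10 bp

[4,4,4,4,4,4,4,8,9,9,10,10,10,10,13,13,13,14,14,17]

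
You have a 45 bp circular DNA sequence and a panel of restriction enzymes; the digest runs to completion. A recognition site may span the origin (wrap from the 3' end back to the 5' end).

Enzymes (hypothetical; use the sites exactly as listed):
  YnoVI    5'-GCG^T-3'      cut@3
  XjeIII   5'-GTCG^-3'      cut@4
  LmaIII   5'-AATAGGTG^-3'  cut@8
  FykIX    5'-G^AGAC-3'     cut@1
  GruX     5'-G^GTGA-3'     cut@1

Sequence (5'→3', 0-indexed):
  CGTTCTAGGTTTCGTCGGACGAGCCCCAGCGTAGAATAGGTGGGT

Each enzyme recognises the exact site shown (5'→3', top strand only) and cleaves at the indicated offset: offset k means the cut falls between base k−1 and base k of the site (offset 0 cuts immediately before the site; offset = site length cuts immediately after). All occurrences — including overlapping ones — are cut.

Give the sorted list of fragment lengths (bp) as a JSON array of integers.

Scan for sites:
  YnoVI (GCGT, off=3): starts [28] → cuts [31]
  XjeIII (GTCG, off=4): starts [13, 43] → cuts [2, 17]
  LmaIII (AATAGGTG, off=8): starts [34] → cuts [42]
  FykIX (GAGAC, off=1): no sites
  GruX (GGTGA, off=1): no sites

All cut coordinates (distinct, sorted): [2, 17, 31, 42]

Fragment lengths:
  2→17: 15 bp
  17→31: 14 bp
  31→42: 11 bp
  42→2 (wrap): 45-42+2 = 5 bp

[5,11,14,15]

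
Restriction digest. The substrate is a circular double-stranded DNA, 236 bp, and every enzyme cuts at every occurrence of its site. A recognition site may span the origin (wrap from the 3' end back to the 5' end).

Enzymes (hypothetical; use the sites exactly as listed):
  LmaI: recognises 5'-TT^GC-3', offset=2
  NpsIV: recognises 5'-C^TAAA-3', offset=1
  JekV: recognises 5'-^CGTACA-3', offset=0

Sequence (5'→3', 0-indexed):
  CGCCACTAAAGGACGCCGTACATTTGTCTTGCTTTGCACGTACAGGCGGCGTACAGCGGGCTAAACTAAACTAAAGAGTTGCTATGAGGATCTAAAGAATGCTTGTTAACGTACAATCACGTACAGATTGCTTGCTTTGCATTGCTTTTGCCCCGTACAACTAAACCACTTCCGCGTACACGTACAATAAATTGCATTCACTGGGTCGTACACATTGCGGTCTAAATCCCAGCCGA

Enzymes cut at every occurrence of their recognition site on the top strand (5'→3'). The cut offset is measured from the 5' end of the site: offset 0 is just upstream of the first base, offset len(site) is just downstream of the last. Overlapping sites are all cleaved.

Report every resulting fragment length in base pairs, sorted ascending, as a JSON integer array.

Site scan:
  LmaI TTGC/2: at [28, 33, 78, 127, 131, 136, 141, 147, 191, 214] ⇒ [30, 35, 80, 129, 133, 138, 143, 149, 193, 216]
  NpsIV CTAAA/1: at [5, 60, 65, 70, 91, 160, 221] ⇒ [6, 61, 66, 71, 92, 161, 222]
  JekV CGTACA/0: at [16, 38, 49, 109, 119, 153, 174, 180, 206] ⇒ [16, 38, 49, 109, 119, 153, 174, 180, 206]

All cut coordinates (distinct, sorted): [6, 16, 30, 35, 38, 49, 61, 66, 71, 80, 92, 109, 119, 129, 133, 138, 143, 149, 153, 161, 174, 180, 193, 206, 216, 222]

Fragment lengths:
  6→16: 10 bp
  16→30: 14 bp
  30→35: 5 bp
  35→38: 3 bp
  38→49: 11 bp
  49→61: 12 bp
  61→66: 5 bp
  66→71: 5 bp
  71→80: 9 bp
  80→92: 12 bp
  92→109: 17 bp
  109→119: 10 bp
  119→129: 10 bp
  129→133: 4 bp
  133→138: 5 bp
  138→143: 5 bp
  143→149: 6 bp
  149→153: 4 bp
  153→161: 8 bp
  161→174: 13 bp
  174→180: 6 bp
  180→193: 13 bp
  193→206: 13 bp
  206→216: 10 bp
  216→222: 6 bp
  222→6 (wrap): 236-222+6 = 20 bp

[3,4,4,5,5,5,5,5,6,6,6,8,9,10,10,10,10,11,12,12,13,13,13,14,17,20]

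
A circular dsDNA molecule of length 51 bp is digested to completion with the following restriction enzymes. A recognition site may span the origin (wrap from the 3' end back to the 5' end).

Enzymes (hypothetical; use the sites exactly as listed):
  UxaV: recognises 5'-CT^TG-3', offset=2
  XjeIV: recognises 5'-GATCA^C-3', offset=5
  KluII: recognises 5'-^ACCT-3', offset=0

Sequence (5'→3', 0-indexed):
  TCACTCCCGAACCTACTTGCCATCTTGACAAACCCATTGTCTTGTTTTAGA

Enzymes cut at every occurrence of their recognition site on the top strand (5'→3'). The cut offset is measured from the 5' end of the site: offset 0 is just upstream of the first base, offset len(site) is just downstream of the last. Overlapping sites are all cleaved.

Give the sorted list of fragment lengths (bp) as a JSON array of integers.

[7,7,8,12,17]

Scan for sites:
  UxaV CTTG/2: at [15, 23, 40] ⇒ [17, 25, 42]
  XjeIV GATCAC/5: at [49] ⇒ [3]
  KluII ACCT/0: at [10] ⇒ [10]

All cut coordinates (distinct, sorted): [3, 10, 17, 25, 42]

Fragment lengths:
  3→10: 7 bp
  10→17: 7 bp
  17→25: 8 bp
  25→42: 17 bp
  42→3 (wrap): 51-42+3 = 12 bp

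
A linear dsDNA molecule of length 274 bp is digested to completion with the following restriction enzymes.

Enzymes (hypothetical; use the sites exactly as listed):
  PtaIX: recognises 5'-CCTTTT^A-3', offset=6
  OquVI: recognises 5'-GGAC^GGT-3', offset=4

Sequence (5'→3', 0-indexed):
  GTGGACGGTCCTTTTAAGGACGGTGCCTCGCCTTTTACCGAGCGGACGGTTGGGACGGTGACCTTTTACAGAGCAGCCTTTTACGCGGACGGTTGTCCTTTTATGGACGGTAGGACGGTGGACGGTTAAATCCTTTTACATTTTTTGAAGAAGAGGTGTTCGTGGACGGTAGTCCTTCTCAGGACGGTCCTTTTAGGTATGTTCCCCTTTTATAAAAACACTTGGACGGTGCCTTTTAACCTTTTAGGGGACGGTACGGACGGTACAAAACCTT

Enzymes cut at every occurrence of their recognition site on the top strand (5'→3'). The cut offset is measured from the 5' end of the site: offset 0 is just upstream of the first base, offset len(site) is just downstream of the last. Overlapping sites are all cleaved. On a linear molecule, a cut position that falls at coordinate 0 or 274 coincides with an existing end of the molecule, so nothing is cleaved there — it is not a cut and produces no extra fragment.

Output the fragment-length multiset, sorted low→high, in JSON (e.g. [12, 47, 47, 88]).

Scan for sites:
  PtaIX (CCTTTTA, off=6): starts [9, 30, 61, 76, 96, 131, 188, 205, 231, 239] → cuts [15, 36, 67, 82, 102, 137, 194, 211, 237, 245]
  OquVI (GGACGGT, off=4): starts [2, 17, 43, 52, 86, 104, 112, 119, 163, 181, 223, 248, 257] → cuts [6, 21, 47, 56, 90, 108, 116, 123, 167, 185, 227, 252, 261]

Pooled cuts: [6, 15, 21, 36, 47, 56, 67, 82, 90, 102, 108, 116, 123, 137, 167, 185, 194, 211, 227, 237, 245, 252, 261]

Fragments:
  [0,6): 6 bp
  [6,15): 9 bp
  [15,21): 6 bp
  [21,36): 15 bp
  [36,47): 11 bp
  [47,56): 9 bp
  [56,67): 11 bp
  [67,82): 15 bp
  [82,90): 8 bp
  [90,102): 12 bp
  [102,108): 6 bp
  [108,116): 8 bp
  [116,123): 7 bp
  [123,137): 14 bp
  [137,167): 30 bp
  [167,185): 18 bp
  [185,194): 9 bp
  [194,211): 17 bp
  [211,227): 16 bp
  [227,237): 10 bp
  [237,245): 8 bp
  [245,252): 7 bp
  [252,261): 9 bp
  [261,274): 13 bp

[6,6,6,7,7,8,8,8,9,9,9,9,10,11,11,12,13,14,15,15,16,17,18,30]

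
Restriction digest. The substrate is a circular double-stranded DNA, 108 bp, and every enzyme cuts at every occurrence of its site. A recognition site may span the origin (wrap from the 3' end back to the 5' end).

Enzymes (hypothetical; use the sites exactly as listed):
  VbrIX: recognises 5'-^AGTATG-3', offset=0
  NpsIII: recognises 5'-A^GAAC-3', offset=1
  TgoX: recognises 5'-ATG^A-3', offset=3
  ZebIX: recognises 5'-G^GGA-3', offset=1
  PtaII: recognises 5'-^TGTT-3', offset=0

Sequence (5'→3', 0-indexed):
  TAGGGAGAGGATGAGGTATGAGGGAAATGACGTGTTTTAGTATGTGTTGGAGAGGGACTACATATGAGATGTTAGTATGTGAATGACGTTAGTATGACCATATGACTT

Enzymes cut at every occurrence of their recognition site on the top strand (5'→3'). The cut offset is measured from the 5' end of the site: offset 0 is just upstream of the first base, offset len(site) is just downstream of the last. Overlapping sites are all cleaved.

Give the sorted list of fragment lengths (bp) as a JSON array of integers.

[2,3,3,4,5,6,6,6,7,7,7,8,10,10,12,12]

Per-enzyme occurrences:
  VbrIX (AGTATG, off=0): starts [38, 73, 90] → cuts [38, 73, 90]
  NpsIII (AGAAC, off=1): no sites
  TgoX (ATGA, off=3): starts [10, 17, 26, 63, 82, 93, 101] → cuts [13, 20, 29, 66, 85, 96, 104]
  ZebIX (GGGA, off=1): starts [2, 21, 53] → cuts [3, 22, 54]
  PtaII (TGTT, off=0): starts [32, 44, 69] → cuts [32, 44, 69]

Pooled cuts: [3, 13, 20, 22, 29, 32, 38, 44, 54, 66, 69, 73, 85, 90, 96, 104]

Fragments:
  3→13: 10 bp
  13→20: 7 bp
  20→22: 2 bp
  22→29: 7 bp
  29→32: 3 bp
  32→38: 6 bp
  38→44: 6 bp
  44→54: 10 bp
  54→66: 12 bp
  66→69: 3 bp
  69→73: 4 bp
  73→85: 12 bp
  85→90: 5 bp
  90→96: 6 bp
  96→104: 8 bp
  104→3 (wrap): 108-104+3 = 7 bp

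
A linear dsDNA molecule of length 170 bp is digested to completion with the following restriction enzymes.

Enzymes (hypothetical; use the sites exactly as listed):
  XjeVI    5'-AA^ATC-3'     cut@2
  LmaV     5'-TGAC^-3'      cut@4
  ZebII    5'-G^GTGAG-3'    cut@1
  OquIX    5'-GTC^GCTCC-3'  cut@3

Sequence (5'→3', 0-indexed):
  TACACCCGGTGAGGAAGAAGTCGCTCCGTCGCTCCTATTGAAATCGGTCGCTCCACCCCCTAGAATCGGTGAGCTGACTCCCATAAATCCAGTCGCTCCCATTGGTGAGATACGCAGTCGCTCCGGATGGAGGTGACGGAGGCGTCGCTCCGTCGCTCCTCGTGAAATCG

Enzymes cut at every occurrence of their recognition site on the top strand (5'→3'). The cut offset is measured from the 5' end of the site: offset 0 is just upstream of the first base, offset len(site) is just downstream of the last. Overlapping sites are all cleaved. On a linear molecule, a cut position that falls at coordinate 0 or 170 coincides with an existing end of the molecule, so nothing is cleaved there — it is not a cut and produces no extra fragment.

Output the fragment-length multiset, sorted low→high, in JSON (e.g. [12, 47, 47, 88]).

Site scan:
  XjeVI AAATC/2: at [40, 84, 164] ⇒ [42, 86, 166]
  LmaV TGAC/4: at [74, 133] ⇒ [78, 137]
  ZebII GGTGAG/1: at [7, 67, 103] ⇒ [8, 68, 104]
  OquIX GTCGCTCC/3: at [19, 27, 46, 91, 116, 143, 151] ⇒ [22, 30, 49, 94, 119, 146, 154]

Pooled cuts: [8, 22, 30, 42, 49, 68, 78, 86, 94, 104, 119, 137, 146, 154, 166]

Fragments:
  [0,8): 8 bp
  [8,22): 14 bp
  [22,30): 8 bp
  [30,42): 12 bp
  [42,49): 7 bp
  [49,68): 19 bp
  [68,78): 10 bp
  [78,86): 8 bp
  [86,94): 8 bp
  [94,104): 10 bp
  [104,119): 15 bp
  [119,137): 18 bp
  [137,146): 9 bp
  [146,154): 8 bp
  [154,166): 12 bp
  [166,170): 4 bp

[4,7,8,8,8,8,8,9,10,10,12,12,14,15,18,19]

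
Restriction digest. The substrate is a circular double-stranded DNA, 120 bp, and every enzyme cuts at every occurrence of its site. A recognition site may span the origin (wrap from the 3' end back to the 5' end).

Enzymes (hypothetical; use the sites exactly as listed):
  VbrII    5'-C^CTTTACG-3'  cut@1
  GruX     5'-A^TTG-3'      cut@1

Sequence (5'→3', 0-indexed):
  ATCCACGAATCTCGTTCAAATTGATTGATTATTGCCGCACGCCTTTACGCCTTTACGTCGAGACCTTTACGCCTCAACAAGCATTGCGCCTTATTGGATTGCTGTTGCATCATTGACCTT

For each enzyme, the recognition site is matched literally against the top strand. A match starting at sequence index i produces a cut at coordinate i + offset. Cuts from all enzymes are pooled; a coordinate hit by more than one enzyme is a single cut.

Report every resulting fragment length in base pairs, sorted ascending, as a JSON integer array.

[4,5,7,8,10,11,14,14,19,28]

Site scan:
  VbrII (CCTTTACG, off=1): starts [41, 49, 63] → cuts [42, 50, 64]
  GruX (ATTG, off=1): starts [19, 23, 30, 82, 92, 97, 111] → cuts [20, 24, 31, 83, 93, 98, 112]

Pooled cuts: [20, 24, 31, 42, 50, 64, 83, 93, 98, 112]

Fragments:
  20→24: 4 bp
  24→31: 7 bp
  31→42: 11 bp
  42→50: 8 bp
  50→64: 14 bp
  64→83: 19 bp
  83→93: 10 bp
  93→98: 5 bp
  98→112: 14 bp
  112→20 (wrap): 120-112+20 = 28 bp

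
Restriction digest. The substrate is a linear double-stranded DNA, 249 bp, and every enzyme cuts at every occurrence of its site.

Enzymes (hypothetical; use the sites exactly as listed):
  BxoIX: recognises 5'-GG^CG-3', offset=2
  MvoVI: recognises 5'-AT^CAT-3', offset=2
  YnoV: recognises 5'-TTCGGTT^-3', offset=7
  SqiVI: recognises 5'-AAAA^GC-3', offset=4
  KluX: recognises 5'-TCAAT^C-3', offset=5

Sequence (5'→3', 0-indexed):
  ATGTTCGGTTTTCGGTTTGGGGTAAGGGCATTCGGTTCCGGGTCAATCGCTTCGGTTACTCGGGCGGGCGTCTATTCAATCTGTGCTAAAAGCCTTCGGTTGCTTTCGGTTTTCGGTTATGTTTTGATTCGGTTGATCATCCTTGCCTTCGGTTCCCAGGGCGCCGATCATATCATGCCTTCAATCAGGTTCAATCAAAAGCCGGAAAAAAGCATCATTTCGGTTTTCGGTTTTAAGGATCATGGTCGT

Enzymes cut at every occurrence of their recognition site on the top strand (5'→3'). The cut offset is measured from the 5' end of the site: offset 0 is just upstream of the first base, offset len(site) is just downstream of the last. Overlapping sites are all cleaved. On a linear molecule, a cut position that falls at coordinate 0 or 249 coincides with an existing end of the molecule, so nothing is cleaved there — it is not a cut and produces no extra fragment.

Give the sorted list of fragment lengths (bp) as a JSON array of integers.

Site scan:
  BxoIX GGCG/2: at [62, 66, 159] ⇒ [64, 68, 161]
  MvoVI ATCAT/2: at [135, 166, 171, 213, 238] ⇒ [137, 168, 173, 215, 240]
  YnoV TTCGGTT/7: at [3, 10, 30, 50, 94, 104, 111, 127, 147, 218, 225] ⇒ [10, 17, 37, 57, 101, 111, 118, 134, 154, 225, 232]
  SqiVI AAAAGC/4: at [87, 196, 207] ⇒ [91, 200, 211]
  KluX TCAATC/5: at [42, 75, 180, 190] ⇒ [47, 80, 185, 195]

All cut coordinates (distinct, sorted): [10, 17, 37, 47, 57, 64, 68, 80, 91, 101, 111, 118, 134, 137, 154, 161, 168, 173, 185, 195, 200, 211, 215, 225, 232, 240]

Fragments:
  [0,10): 10 bp
  [10,17): 7 bp
  [17,37): 20 bp
  [37,47): 10 bp
  [47,57): 10 bp
  [57,64): 7 bp
  [64,68): 4 bp
  [68,80): 12 bp
  [80,91): 11 bp
  [91,101): 10 bp
  [101,111): 10 bp
  [111,118): 7 bp
  [118,134): 16 bp
  [134,137): 3 bp
  [137,154): 17 bp
  [154,161): 7 bp
  [161,168): 7 bp
  [168,173): 5 bp
  [173,185): 12 bp
  [185,195): 10 bp
  [195,200): 5 bp
  [200,211): 11 bp
  [211,215): 4 bp
  [215,225): 10 bp
  [225,232): 7 bp
  [232,240): 8 bp
  [240,249): 9 bp

[3,4,4,5,5,7,7,7,7,7,7,8,9,10,10,10,10,10,10,10,11,11,12,12,16,17,20]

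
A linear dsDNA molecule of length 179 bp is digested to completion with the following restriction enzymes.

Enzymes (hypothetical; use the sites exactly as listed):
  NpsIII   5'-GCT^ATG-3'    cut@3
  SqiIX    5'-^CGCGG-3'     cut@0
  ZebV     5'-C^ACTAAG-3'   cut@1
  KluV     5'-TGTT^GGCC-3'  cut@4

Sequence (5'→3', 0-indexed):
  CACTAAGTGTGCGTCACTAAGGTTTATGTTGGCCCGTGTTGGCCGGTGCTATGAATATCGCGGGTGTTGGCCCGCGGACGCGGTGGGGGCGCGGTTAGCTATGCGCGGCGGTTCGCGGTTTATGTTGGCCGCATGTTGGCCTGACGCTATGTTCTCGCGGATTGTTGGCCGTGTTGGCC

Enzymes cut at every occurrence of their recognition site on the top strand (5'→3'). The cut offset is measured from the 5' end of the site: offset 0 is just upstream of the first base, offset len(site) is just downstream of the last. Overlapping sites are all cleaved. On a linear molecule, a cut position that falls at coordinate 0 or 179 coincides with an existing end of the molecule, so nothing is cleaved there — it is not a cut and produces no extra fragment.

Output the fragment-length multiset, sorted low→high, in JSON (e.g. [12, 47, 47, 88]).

[1,3,4,4,6,7,8,9,10,10,10,10,11,11,11,11,11,13,14,15]

Per-enzyme occurrences:
  NpsIII GCTATG/3: at [47, 97, 145] ⇒ [50, 100, 148]
  SqiIX CGCGG/0: at [58, 72, 78, 89, 103, 113, 155] ⇒ [58, 72, 78, 89, 103, 113, 155]
  ZebV CACTAAG/1: at [0, 14] ⇒ [1, 15]
  KluV TGTTGGCC/4: at [26, 36, 64, 122, 133, 162, 171] ⇒ [30, 40, 68, 126, 137, 166, 175]

All cut coordinates (distinct, sorted): [1, 15, 30, 40, 50, 58, 68, 72, 78, 89, 100, 103, 113, 126, 137, 148, 155, 166, 175]

Fragment lengths:
  [0,1): 1 bp
  [1,15): 14 bp
  [15,30): 15 bp
  [30,40): 10 bp
  [40,50): 10 bp
  [50,58): 8 bp
  [58,68): 10 bp
  [68,72): 4 bp
  [72,78): 6 bp
  [78,89): 11 bp
  [89,100): 11 bp
  [100,103): 3 bp
  [103,113): 10 bp
  [113,126): 13 bp
  [126,137): 11 bp
  [137,148): 11 bp
  [148,155): 7 bp
  [155,166): 11 bp
  [166,175): 9 bp
  [175,179): 4 bp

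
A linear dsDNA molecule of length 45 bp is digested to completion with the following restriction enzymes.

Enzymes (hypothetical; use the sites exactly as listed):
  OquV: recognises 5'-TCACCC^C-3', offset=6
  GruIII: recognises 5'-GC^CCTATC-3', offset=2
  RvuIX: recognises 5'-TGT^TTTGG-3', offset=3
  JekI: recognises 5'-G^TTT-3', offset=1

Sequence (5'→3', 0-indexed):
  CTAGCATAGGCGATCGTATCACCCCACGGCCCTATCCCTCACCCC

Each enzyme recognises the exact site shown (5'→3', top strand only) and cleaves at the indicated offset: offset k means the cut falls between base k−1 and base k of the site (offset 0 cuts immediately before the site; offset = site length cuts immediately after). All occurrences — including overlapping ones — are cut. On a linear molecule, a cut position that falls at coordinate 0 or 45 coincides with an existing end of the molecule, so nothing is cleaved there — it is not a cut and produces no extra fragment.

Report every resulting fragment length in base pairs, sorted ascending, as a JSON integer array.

[1,6,14,24]

Per-enzyme occurrences:
  OquV (TCACCCC, off=6): starts [18, 38] → cuts [24, 44]
  GruIII (GCCCTATC, off=2): starts [28] → cuts [30]
  RvuIX (TGTTTTGG, off=3): no sites
  JekI (GTTT, off=1): no sites

Pooled cuts: [24, 30, 44]

Fragment lengths:
  [0,24): 24 bp
  [24,30): 6 bp
  [30,44): 14 bp
  [44,45): 1 bp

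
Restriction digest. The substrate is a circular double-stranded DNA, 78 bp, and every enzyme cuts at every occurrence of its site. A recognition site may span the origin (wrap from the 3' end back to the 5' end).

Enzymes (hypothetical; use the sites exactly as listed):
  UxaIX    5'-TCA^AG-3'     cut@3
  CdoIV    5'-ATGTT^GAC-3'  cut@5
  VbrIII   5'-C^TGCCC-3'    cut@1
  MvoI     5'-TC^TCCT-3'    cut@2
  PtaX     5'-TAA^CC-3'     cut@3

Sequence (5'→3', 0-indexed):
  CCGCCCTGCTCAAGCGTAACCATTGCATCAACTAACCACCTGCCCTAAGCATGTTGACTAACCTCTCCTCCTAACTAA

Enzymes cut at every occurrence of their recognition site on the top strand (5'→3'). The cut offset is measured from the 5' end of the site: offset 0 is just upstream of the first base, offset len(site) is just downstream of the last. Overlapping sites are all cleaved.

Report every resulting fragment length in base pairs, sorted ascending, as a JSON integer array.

Scan for sites:
  UxaIX TCAAG/3: at [9] ⇒ [12]
  CdoIV ATGTTGAC/5: at [50] ⇒ [55]
  VbrIII CTGCCC/1: at [39] ⇒ [40]
  MvoI TCTCCT/2: at [63] ⇒ [65]
  PtaX TAACC/3: at [16, 32, 58, 75] ⇒ [0, 19, 35, 61]

All cut coordinates (distinct, sorted): [0, 12, 19, 35, 40, 55, 61, 65]

Fragment lengths:
  0→12: 12 bp
  12→19: 7 bp
  19→35: 16 bp
  35→40: 5 bp
  40→55: 15 bp
  55→61: 6 bp
  61→65: 4 bp
  65→0 (wrap): 78-65+0 = 13 bp

[4,5,6,7,12,13,15,16]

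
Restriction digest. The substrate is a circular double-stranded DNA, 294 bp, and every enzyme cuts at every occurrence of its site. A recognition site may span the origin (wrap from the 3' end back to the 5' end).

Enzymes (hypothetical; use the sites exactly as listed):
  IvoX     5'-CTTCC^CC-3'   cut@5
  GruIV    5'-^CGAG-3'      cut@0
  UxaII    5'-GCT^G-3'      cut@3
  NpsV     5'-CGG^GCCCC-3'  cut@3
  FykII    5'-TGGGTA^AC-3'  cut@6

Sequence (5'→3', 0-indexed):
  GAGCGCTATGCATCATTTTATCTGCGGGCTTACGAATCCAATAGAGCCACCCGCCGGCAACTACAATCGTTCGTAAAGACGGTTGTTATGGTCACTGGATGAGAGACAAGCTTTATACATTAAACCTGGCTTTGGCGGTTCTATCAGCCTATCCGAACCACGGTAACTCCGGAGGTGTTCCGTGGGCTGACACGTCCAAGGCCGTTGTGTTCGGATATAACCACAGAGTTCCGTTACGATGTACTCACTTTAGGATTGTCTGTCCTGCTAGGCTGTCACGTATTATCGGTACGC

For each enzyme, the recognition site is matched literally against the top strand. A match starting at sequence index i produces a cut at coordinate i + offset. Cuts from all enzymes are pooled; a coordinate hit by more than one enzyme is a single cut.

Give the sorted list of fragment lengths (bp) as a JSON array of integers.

Per-enzyme occurrences:
  IvoX (CTTCCCC, off=5): no sites
  GruIV (CGAG, off=0): starts [293] → cuts [293]
  UxaII (GCTG, off=3): starts [185, 271] → cuts [188, 274]
  NpsV (CGGGCCCC, off=3): no sites
  FykII (TGGGTAAC, off=6): no sites

Pooled cuts: [188, 274, 293]

Fragment lengths:
  188→274: 86 bp
  274→293: 19 bp
  293→188 (wrap): 294-293+188 = 189 bp

[19,86,189]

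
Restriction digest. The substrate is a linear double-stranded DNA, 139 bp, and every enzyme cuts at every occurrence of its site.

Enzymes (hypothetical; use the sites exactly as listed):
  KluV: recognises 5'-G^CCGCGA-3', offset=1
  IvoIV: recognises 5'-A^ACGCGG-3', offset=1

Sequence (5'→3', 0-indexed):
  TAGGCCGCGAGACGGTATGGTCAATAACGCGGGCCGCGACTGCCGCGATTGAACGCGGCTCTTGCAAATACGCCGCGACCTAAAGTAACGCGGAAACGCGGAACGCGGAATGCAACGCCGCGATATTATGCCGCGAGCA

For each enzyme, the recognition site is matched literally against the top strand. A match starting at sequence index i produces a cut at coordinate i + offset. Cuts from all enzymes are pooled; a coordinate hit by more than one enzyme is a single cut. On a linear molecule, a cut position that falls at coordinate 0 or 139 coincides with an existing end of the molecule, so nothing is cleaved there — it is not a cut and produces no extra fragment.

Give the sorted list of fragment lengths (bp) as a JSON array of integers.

Per-enzyme occurrences:
  KluV (GCCGCGA, off=1): starts [3, 32, 41, 71, 116, 129] → cuts [4, 33, 42, 72, 117, 130]
  IvoIV (AACGCGG, off=1): starts [25, 51, 86, 94, 101] → cuts [26, 52, 87, 95, 102]

All cut coordinates (distinct, sorted): [4, 26, 33, 42, 52, 72, 87, 95, 102, 117, 130]

Fragments:
  [0,4): 4 bp
  [4,26): 22 bp
  [26,33): 7 bp
  [33,42): 9 bp
  [42,52): 10 bp
  [52,72): 20 bp
  [72,87): 15 bp
  [87,95): 8 bp
  [95,102): 7 bp
  [102,117): 15 bp
  [117,130): 13 bp
  [130,139): 9 bp

[4,7,7,8,9,9,10,13,15,15,20,22]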